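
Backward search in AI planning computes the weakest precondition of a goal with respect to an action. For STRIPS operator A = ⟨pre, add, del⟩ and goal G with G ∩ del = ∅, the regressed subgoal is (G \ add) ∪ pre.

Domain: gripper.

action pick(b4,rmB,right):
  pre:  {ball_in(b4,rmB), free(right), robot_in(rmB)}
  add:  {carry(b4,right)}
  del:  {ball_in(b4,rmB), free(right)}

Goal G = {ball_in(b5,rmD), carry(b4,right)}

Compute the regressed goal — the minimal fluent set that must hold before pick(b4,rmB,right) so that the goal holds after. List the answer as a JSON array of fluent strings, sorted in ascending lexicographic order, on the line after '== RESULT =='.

Compute (G \ add) ∪ pre:
  G ∩ del = {}  (empty — regression defined)
  G \ add = {ball_in(b5,rmD), carry(b4,right)} \ {carry(b4,right)} = {ball_in(b5,rmD)}
  ∪ pre   = {ball_in(b5,rmD)} ∪ {ball_in(b4,rmB), free(right), robot_in(rmB)}
          = {ball_in(b4,rmB), ball_in(b5,rmD), free(right), robot_in(rmB)}

== RESULT ==
["ball_in(b4,rmB)", "ball_in(b5,rmD)", "free(right)", "robot_in(rmB)"]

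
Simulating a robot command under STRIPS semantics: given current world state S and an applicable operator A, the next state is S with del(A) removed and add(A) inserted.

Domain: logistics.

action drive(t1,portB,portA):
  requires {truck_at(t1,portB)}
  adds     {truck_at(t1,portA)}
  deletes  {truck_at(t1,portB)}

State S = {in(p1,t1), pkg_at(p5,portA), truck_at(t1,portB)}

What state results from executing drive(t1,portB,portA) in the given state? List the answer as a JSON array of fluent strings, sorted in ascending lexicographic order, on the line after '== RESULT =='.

Compute (S \ del) ∪ add:
  pre ⊆ S: {truck_at(t1,portB)} ⊆ S  — applicable
  S \ del = {in(p1,t1), pkg_at(p5,portA)}
  ∪ add   = {in(p1,t1), pkg_at(p5,portA), truck_at(t1,portA)}

== RESULT ==
["in(p1,t1)", "pkg_at(p5,portA)", "truck_at(t1,portA)"]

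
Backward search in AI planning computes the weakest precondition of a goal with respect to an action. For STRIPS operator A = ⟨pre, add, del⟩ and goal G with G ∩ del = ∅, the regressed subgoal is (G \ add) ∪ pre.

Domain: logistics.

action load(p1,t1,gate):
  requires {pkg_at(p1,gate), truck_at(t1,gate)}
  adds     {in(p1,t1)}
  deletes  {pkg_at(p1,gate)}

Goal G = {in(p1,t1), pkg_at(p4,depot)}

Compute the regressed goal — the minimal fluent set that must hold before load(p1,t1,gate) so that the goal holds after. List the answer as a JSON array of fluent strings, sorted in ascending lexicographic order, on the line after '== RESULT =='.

Compute (G \ add) ∪ pre:
  G ∩ del = {}  (empty — regression defined)
  G \ add = {in(p1,t1), pkg_at(p4,depot)} \ {in(p1,t1)} = {pkg_at(p4,depot)}
  ∪ pre   = {pkg_at(p4,depot)} ∪ {pkg_at(p1,gate), truck_at(t1,gate)}
          = {pkg_at(p1,gate), pkg_at(p4,depot), truck_at(t1,gate)}

== RESULT ==
["pkg_at(p1,gate)", "pkg_at(p4,depot)", "truck_at(t1,gate)"]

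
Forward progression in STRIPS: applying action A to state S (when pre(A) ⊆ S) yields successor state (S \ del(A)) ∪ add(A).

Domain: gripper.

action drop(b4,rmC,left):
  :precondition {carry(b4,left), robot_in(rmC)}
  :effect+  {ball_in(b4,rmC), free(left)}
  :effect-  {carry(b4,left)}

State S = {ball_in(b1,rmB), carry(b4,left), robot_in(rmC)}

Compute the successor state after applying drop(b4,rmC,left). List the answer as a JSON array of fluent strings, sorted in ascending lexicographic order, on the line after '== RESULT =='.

Compute (S \ del) ∪ add:
  pre ⊆ S: {carry(b4,left), robot_in(rmC)} ⊆ S  — applicable
  S \ del = {ball_in(b1,rmB), robot_in(rmC)}
  ∪ add   = {ball_in(b1,rmB), ball_in(b4,rmC), free(left), robot_in(rmC)}

== RESULT ==
["ball_in(b1,rmB)", "ball_in(b4,rmC)", "free(left)", "robot_in(rmC)"]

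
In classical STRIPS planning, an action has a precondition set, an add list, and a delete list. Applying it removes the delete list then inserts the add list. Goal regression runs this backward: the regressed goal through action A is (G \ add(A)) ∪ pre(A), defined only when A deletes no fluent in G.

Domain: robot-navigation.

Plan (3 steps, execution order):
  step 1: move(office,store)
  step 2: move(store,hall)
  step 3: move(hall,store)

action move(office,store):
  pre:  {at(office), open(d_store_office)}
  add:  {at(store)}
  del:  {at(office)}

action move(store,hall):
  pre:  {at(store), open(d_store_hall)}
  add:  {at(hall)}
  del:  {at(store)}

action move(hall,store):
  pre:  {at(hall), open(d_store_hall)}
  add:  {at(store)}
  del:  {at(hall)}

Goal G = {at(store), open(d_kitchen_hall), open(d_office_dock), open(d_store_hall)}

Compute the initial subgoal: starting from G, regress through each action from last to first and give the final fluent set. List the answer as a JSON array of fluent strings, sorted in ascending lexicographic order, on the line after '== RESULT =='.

Work backward from the goal:
  through step 3 (move(hall,store)): drop {at(store)}, keep {open(d_kitchen_hall), open(d_office_dock), open(d_store_hall)}, require {at(hall), open(d_store_hall)}
    → {at(hall), open(d_kitchen_hall), open(d_office_dock), open(d_store_hall)}
  through step 2 (move(store,hall)): drop {at(hall)}, keep {open(d_kitchen_hall), open(d_office_dock), open(d_store_hall)}, require {at(store), open(d_store_hall)}
    → {at(store), open(d_kitchen_hall), open(d_office_dock), open(d_store_hall)}
  through step 1 (move(office,store)): drop {at(store)}, keep {open(d_kitchen_hall), open(d_office_dock), open(d_store_hall)}, require {at(office), open(d_store_office)}
    → {at(office), open(d_kitchen_hall), open(d_office_dock), open(d_store_hall), open(d_store_office)}

== RESULT ==
["at(office)", "open(d_kitchen_hall)", "open(d_office_dock)", "open(d_store_hall)", "open(d_store_office)"]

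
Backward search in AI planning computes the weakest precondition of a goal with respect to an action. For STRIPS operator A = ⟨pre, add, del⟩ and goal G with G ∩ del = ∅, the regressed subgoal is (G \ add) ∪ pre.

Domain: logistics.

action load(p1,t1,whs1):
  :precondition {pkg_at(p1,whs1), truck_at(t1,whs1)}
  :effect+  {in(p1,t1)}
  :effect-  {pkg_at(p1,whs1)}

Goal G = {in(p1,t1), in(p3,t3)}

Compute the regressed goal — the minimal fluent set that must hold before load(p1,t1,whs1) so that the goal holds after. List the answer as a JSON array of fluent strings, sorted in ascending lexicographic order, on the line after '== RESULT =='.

Compute (G \ add) ∪ pre:
  G ∩ del = {}  (empty — regression defined)
  G \ add = {in(p1,t1), in(p3,t3)} \ {in(p1,t1)} = {in(p3,t3)}
  ∪ pre   = {in(p3,t3)} ∪ {pkg_at(p1,whs1), truck_at(t1,whs1)}
          = {in(p3,t3), pkg_at(p1,whs1), truck_at(t1,whs1)}

== RESULT ==
["in(p3,t3)", "pkg_at(p1,whs1)", "truck_at(t1,whs1)"]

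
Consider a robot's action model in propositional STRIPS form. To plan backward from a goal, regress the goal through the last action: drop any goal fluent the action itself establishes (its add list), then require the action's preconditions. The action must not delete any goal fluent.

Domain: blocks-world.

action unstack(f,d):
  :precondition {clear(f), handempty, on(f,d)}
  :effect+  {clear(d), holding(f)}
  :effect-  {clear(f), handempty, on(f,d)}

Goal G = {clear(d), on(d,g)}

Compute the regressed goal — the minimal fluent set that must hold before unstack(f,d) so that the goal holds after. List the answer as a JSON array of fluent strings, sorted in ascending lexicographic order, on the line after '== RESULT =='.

Regress:
  G ∩ del = {}  (empty — regression defined)
  G \ add = {clear(d), on(d,g)} \ {clear(d), holding(f)} = {on(d,g)}
  ∪ pre   = {on(d,g)} ∪ {clear(f), handempty, on(f,d)}
          = {clear(f), handempty, on(d,g), on(f,d)}

== RESULT ==
["clear(f)", "handempty", "on(d,g)", "on(f,d)"]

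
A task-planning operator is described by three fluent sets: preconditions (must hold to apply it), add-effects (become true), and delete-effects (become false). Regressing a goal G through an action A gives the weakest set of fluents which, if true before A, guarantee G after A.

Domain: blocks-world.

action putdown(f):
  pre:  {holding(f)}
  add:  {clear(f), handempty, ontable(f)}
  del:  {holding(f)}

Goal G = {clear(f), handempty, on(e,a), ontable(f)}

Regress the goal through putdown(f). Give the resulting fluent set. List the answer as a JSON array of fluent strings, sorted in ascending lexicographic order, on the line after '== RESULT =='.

Compute (G \ add) ∪ pre:
  G ∩ del = {}  (empty — regression defined)
  G \ add = {clear(f), handempty, on(e,a), ontable(f)} \ {clear(f), handempty, ontable(f)} = {on(e,a)}
  ∪ pre   = {on(e,a)} ∪ {holding(f)}
          = {holding(f), on(e,a)}

== RESULT ==
["holding(f)", "on(e,a)"]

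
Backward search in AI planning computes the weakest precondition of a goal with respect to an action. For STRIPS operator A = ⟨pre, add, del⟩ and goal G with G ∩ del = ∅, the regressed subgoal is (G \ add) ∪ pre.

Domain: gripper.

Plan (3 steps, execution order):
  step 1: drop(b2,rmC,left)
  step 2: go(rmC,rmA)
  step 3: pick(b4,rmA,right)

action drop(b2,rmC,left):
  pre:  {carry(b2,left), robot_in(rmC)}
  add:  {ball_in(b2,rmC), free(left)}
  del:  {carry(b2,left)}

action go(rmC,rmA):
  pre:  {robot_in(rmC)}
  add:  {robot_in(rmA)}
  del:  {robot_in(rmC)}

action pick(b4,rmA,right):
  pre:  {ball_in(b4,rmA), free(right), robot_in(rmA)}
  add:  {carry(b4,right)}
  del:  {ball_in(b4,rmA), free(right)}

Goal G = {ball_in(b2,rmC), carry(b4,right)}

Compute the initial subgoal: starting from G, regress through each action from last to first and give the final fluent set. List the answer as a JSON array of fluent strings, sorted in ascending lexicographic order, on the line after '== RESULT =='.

Regress step by step:
  through step 3 (pick(b4,rmA,right)): drop {carry(b4,right)}, keep {ball_in(b2,rmC)}, require {ball_in(b4,rmA), free(right), robot_in(rmA)}
    → {ball_in(b2,rmC), ball_in(b4,rmA), free(right), robot_in(rmA)}
  through step 2 (go(rmC,rmA)): drop {robot_in(rmA)}, keep {ball_in(b2,rmC), ball_in(b4,rmA), free(right)}, require {robot_in(rmC)}
    → {ball_in(b2,rmC), ball_in(b4,rmA), free(right), robot_in(rmC)}
  through step 1 (drop(b2,rmC,left)): drop {ball_in(b2,rmC)}, keep {ball_in(b4,rmA), free(right), robot_in(rmC)}, require {carry(b2,left), robot_in(rmC)}
    → {ball_in(b4,rmA), carry(b2,left), free(right), robot_in(rmC)}

== RESULT ==
["ball_in(b4,rmA)", "carry(b2,left)", "free(right)", "robot_in(rmC)"]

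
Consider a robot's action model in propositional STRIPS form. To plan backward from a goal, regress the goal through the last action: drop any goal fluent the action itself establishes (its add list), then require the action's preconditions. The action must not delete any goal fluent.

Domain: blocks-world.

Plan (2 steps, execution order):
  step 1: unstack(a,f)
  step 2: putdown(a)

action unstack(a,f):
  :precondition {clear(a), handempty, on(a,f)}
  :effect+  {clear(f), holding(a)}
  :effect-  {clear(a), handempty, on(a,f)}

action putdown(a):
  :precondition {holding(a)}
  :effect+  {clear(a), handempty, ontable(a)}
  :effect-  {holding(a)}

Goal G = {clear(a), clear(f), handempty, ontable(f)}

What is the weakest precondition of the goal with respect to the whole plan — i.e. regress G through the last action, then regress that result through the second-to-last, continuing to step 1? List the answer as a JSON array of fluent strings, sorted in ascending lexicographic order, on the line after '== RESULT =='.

Work backward from the goal:
  through step 2 (putdown(a)): drop {clear(a), handempty}, keep {clear(f), ontable(f)}, require {holding(a)}
    → {clear(f), holding(a), ontable(f)}
  through step 1 (unstack(a,f)): drop {clear(f), holding(a)}, keep {ontable(f)}, require {clear(a), handempty, on(a,f)}
    → {clear(a), handempty, on(a,f), ontable(f)}

== RESULT ==
["clear(a)", "handempty", "on(a,f)", "ontable(f)"]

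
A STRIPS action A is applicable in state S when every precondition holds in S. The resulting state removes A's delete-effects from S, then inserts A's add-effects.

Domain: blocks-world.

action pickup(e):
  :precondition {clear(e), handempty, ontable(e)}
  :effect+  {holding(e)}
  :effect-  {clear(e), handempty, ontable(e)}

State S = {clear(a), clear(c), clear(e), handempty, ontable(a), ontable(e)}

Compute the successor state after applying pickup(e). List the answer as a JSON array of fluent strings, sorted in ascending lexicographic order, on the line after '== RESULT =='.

Compute (S \ del) ∪ add:
  pre ⊆ S: {clear(e), handempty, ontable(e)} ⊆ S  — applicable
  S \ del = {clear(a), clear(c), ontable(a)}
  ∪ add   = {clear(a), clear(c), holding(e), ontable(a)}

== RESULT ==
["clear(a)", "clear(c)", "holding(e)", "ontable(a)"]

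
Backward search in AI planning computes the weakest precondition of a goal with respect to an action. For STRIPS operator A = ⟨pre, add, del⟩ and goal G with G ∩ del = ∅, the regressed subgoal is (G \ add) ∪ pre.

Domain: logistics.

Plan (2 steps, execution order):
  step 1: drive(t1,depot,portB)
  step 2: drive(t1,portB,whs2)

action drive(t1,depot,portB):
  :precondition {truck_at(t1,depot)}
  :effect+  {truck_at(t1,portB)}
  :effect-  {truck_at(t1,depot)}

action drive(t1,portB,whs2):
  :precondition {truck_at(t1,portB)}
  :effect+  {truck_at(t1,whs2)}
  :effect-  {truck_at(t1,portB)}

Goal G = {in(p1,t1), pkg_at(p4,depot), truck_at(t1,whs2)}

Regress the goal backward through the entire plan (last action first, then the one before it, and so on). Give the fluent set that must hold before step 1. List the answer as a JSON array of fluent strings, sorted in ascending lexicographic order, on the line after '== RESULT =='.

Regress step by step:
  through step 2 (drive(t1,portB,whs2)): drop {truck_at(t1,whs2)}, keep {in(p1,t1), pkg_at(p4,depot)}, require {truck_at(t1,portB)}
    → {in(p1,t1), pkg_at(p4,depot), truck_at(t1,portB)}
  through step 1 (drive(t1,depot,portB)): drop {truck_at(t1,portB)}, keep {in(p1,t1), pkg_at(p4,depot)}, require {truck_at(t1,depot)}
    → {in(p1,t1), pkg_at(p4,depot), truck_at(t1,depot)}

== RESULT ==
["in(p1,t1)", "pkg_at(p4,depot)", "truck_at(t1,depot)"]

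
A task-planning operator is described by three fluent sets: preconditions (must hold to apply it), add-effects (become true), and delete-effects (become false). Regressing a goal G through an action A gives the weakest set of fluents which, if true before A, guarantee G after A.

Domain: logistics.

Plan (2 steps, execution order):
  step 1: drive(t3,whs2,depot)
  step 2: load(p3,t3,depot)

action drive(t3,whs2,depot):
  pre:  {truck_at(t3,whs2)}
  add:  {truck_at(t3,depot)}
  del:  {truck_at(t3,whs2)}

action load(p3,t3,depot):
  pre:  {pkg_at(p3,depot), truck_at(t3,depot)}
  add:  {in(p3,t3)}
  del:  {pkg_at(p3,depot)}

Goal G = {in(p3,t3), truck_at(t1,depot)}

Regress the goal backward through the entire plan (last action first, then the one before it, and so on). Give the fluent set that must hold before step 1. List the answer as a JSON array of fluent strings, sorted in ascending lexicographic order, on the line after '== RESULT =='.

Work backward from the goal:
  through step 2 (load(p3,t3,depot)): drop {in(p3,t3)}, keep {truck_at(t1,depot)}, require {pkg_at(p3,depot), truck_at(t3,depot)}
    → {pkg_at(p3,depot), truck_at(t1,depot), truck_at(t3,depot)}
  through step 1 (drive(t3,whs2,depot)): drop {truck_at(t3,depot)}, keep {pkg_at(p3,depot), truck_at(t1,depot)}, require {truck_at(t3,whs2)}
    → {pkg_at(p3,depot), truck_at(t1,depot), truck_at(t3,whs2)}

== RESULT ==
["pkg_at(p3,depot)", "truck_at(t1,depot)", "truck_at(t3,whs2)"]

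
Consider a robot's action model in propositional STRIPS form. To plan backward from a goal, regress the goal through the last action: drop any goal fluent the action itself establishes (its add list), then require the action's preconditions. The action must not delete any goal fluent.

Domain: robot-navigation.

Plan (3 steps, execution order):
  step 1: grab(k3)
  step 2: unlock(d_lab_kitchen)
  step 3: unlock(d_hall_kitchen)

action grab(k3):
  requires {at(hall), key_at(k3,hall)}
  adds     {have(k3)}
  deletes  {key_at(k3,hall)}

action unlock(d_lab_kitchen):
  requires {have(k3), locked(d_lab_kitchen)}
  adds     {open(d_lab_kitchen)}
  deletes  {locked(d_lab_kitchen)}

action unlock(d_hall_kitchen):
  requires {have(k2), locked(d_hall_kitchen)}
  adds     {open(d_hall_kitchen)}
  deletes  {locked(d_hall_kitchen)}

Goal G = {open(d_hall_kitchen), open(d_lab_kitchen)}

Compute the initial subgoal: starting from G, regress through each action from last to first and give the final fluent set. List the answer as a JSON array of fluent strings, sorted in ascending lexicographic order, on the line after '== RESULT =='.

Regress step by step:
  through step 3 (unlock(d_hall_kitchen)): drop {open(d_hall_kitchen)}, keep {open(d_lab_kitchen)}, require {have(k2), locked(d_hall_kitchen)}
    → {have(k2), locked(d_hall_kitchen), open(d_lab_kitchen)}
  through step 2 (unlock(d_lab_kitchen)): drop {open(d_lab_kitchen)}, keep {have(k2), locked(d_hall_kitchen)}, require {have(k3), locked(d_lab_kitchen)}
    → {have(k2), have(k3), locked(d_hall_kitchen), locked(d_lab_kitchen)}
  through step 1 (grab(k3)): drop {have(k3)}, keep {have(k2), locked(d_hall_kitchen), locked(d_lab_kitchen)}, require {at(hall), key_at(k3,hall)}
    → {at(hall), have(k2), key_at(k3,hall), locked(d_hall_kitchen), locked(d_lab_kitchen)}

== RESULT ==
["at(hall)", "have(k2)", "key_at(k3,hall)", "locked(d_hall_kitchen)", "locked(d_lab_kitchen)"]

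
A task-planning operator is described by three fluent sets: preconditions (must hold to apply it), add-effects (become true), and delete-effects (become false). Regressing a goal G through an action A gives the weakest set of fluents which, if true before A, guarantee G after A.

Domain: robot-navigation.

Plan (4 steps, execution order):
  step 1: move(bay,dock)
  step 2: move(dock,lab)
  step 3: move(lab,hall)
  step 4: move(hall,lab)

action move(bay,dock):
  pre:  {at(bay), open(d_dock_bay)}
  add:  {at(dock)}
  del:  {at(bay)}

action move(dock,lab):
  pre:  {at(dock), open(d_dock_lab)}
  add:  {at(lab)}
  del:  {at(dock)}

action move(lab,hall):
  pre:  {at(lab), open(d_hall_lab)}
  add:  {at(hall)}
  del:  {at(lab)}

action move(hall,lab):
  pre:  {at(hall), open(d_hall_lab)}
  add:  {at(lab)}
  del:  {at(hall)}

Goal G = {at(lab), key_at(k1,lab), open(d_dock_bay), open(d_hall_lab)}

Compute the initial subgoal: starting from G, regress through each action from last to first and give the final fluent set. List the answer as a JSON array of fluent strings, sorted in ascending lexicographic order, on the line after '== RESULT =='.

Work backward from the goal:
  through step 4 (move(hall,lab)): drop {at(lab)}, keep {key_at(k1,lab), open(d_dock_bay), open(d_hall_lab)}, require {at(hall), open(d_hall_lab)}
    → {at(hall), key_at(k1,lab), open(d_dock_bay), open(d_hall_lab)}
  through step 3 (move(lab,hall)): drop {at(hall)}, keep {key_at(k1,lab), open(d_dock_bay), open(d_hall_lab)}, require {at(lab), open(d_hall_lab)}
    → {at(lab), key_at(k1,lab), open(d_dock_bay), open(d_hall_lab)}
  through step 2 (move(dock,lab)): drop {at(lab)}, keep {key_at(k1,lab), open(d_dock_bay), open(d_hall_lab)}, require {at(dock), open(d_dock_lab)}
    → {at(dock), key_at(k1,lab), open(d_dock_bay), open(d_dock_lab), open(d_hall_lab)}
  through step 1 (move(bay,dock)): drop {at(dock)}, keep {key_at(k1,lab), open(d_dock_bay), open(d_dock_lab), open(d_hall_lab)}, require {at(bay), open(d_dock_bay)}
    → {at(bay), key_at(k1,lab), open(d_dock_bay), open(d_dock_lab), open(d_hall_lab)}

== RESULT ==
["at(bay)", "key_at(k1,lab)", "open(d_dock_bay)", "open(d_dock_lab)", "open(d_hall_lab)"]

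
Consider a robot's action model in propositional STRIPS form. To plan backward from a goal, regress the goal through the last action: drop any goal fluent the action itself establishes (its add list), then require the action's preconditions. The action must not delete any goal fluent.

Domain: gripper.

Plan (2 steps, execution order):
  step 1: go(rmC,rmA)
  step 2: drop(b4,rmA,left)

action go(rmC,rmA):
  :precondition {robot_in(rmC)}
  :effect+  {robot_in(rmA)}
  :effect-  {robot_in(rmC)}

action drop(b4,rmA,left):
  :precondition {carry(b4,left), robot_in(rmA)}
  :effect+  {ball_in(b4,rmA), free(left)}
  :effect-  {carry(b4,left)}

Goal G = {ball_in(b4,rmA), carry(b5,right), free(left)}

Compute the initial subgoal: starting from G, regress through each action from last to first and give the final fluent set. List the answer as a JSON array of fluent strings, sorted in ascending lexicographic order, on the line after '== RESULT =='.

Work backward from the goal:
  through step 2 (drop(b4,rmA,left)): drop {ball_in(b4,rmA), free(left)}, keep {carry(b5,right)}, require {carry(b4,left), robot_in(rmA)}
    → {carry(b4,left), carry(b5,right), robot_in(rmA)}
  through step 1 (go(rmC,rmA)): drop {robot_in(rmA)}, keep {carry(b4,left), carry(b5,right)}, require {robot_in(rmC)}
    → {carry(b4,left), carry(b5,right), robot_in(rmC)}

== RESULT ==
["carry(b4,left)", "carry(b5,right)", "robot_in(rmC)"]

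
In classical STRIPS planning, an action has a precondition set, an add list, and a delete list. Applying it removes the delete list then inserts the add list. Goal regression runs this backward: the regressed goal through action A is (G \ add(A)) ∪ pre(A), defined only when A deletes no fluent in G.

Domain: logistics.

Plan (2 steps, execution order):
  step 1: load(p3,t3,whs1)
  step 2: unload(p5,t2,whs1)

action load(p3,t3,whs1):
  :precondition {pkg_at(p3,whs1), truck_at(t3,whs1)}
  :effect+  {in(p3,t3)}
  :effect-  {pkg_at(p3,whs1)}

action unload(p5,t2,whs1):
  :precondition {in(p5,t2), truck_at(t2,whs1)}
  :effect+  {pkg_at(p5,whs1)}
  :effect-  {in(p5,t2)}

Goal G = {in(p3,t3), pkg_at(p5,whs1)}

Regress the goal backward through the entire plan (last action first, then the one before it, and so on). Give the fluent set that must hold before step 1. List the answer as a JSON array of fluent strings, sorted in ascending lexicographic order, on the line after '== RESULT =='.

Work backward from the goal:
  through step 2 (unload(p5,t2,whs1)): drop {pkg_at(p5,whs1)}, keep {in(p3,t3)}, require {in(p5,t2), truck_at(t2,whs1)}
    → {in(p3,t3), in(p5,t2), truck_at(t2,whs1)}
  through step 1 (load(p3,t3,whs1)): drop {in(p3,t3)}, keep {in(p5,t2), truck_at(t2,whs1)}, require {pkg_at(p3,whs1), truck_at(t3,whs1)}
    → {in(p5,t2), pkg_at(p3,whs1), truck_at(t2,whs1), truck_at(t3,whs1)}

== RESULT ==
["in(p5,t2)", "pkg_at(p3,whs1)", "truck_at(t2,whs1)", "truck_at(t3,whs1)"]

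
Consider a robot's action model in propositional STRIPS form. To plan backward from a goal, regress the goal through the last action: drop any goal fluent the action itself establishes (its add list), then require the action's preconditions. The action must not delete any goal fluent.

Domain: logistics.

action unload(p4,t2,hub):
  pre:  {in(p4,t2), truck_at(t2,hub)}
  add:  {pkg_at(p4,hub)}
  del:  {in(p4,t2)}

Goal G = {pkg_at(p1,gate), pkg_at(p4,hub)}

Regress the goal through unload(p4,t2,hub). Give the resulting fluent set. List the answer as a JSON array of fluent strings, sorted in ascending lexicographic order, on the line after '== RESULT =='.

Regress:
  G ∩ del = {}  (empty — regression defined)
  G \ add = {pkg_at(p1,gate), pkg_at(p4,hub)} \ {pkg_at(p4,hub)} = {pkg_at(p1,gate)}
  ∪ pre   = {pkg_at(p1,gate)} ∪ {in(p4,t2), truck_at(t2,hub)}
          = {in(p4,t2), pkg_at(p1,gate), truck_at(t2,hub)}

== RESULT ==
["in(p4,t2)", "pkg_at(p1,gate)", "truck_at(t2,hub)"]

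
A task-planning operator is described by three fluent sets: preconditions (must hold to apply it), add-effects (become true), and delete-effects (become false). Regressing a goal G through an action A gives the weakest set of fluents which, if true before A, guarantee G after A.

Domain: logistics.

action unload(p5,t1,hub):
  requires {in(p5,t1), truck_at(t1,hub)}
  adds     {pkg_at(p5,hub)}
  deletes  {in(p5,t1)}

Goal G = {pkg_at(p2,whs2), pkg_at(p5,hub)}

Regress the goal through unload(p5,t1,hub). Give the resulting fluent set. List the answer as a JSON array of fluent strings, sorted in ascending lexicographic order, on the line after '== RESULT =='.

Compute (G \ add) ∪ pre:
  G ∩ del = {}  (empty — regression defined)
  G \ add = {pkg_at(p2,whs2), pkg_at(p5,hub)} \ {pkg_at(p5,hub)} = {pkg_at(p2,whs2)}
  ∪ pre   = {pkg_at(p2,whs2)} ∪ {in(p5,t1), truck_at(t1,hub)}
          = {in(p5,t1), pkg_at(p2,whs2), truck_at(t1,hub)}

== RESULT ==
["in(p5,t1)", "pkg_at(p2,whs2)", "truck_at(t1,hub)"]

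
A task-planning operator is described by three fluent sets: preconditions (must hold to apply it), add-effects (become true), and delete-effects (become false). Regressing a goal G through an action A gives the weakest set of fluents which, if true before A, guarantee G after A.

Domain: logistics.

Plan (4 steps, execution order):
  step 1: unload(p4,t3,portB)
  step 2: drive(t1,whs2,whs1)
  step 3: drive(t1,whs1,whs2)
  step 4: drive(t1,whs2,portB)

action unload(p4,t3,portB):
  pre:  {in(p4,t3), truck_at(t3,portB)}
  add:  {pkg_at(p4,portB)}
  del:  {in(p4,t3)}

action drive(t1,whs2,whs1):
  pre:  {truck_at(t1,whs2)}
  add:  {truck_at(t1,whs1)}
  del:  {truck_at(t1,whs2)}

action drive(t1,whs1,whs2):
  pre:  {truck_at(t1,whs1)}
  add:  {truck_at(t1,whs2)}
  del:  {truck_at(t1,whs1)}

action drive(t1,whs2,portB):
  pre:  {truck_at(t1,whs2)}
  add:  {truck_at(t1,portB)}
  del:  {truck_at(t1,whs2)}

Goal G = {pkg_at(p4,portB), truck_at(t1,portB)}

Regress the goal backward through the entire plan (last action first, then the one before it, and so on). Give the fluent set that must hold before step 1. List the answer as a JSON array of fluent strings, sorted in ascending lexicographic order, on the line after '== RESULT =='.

Regress step by step:
  through step 4 (drive(t1,whs2,portB)): drop {truck_at(t1,portB)}, keep {pkg_at(p4,portB)}, require {truck_at(t1,whs2)}
    → {pkg_at(p4,portB), truck_at(t1,whs2)}
  through step 3 (drive(t1,whs1,whs2)): drop {truck_at(t1,whs2)}, keep {pkg_at(p4,portB)}, require {truck_at(t1,whs1)}
    → {pkg_at(p4,portB), truck_at(t1,whs1)}
  through step 2 (drive(t1,whs2,whs1)): drop {truck_at(t1,whs1)}, keep {pkg_at(p4,portB)}, require {truck_at(t1,whs2)}
    → {pkg_at(p4,portB), truck_at(t1,whs2)}
  through step 1 (unload(p4,t3,portB)): drop {pkg_at(p4,portB)}, keep {truck_at(t1,whs2)}, require {in(p4,t3), truck_at(t3,portB)}
    → {in(p4,t3), truck_at(t1,whs2), truck_at(t3,portB)}

== RESULT ==
["in(p4,t3)", "truck_at(t1,whs2)", "truck_at(t3,portB)"]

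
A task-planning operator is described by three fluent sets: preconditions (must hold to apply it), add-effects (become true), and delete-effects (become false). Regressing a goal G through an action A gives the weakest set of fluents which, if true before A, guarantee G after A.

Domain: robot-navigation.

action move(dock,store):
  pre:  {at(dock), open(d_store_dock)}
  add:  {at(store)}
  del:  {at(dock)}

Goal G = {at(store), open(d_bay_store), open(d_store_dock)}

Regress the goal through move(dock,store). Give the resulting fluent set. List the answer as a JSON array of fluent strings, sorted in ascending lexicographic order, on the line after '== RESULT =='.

Compute (G \ add) ∪ pre:
  G ∩ del = {}  (empty — regression defined)
  G \ add = {at(store), open(d_bay_store), open(d_store_dock)} \ {at(store)} = {open(d_bay_store), open(d_store_dock)}
  ∪ pre   = {open(d_bay_store), open(d_store_dock)} ∪ {at(dock), open(d_store_dock)}
          = {at(dock), open(d_bay_store), open(d_store_dock)}

== RESULT ==
["at(dock)", "open(d_bay_store)", "open(d_store_dock)"]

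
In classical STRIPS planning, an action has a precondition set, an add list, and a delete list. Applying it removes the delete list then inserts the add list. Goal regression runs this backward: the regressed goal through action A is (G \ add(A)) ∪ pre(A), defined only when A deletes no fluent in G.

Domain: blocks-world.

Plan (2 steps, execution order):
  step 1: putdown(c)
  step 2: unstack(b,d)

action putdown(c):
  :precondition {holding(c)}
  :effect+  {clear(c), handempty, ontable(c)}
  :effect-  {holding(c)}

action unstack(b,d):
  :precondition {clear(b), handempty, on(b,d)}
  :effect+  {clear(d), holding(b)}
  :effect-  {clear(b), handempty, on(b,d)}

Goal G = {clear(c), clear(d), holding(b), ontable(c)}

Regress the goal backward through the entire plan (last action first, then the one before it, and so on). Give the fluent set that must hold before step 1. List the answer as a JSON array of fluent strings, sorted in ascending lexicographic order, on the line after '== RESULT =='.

Regress step by step:
  through step 2 (unstack(b,d)): drop {clear(d), holding(b)}, keep {clear(c), ontable(c)}, require {clear(b), handempty, on(b,d)}
    → {clear(b), clear(c), handempty, on(b,d), ontable(c)}
  through step 1 (putdown(c)): drop {clear(c), handempty, ontable(c)}, keep {clear(b), on(b,d)}, require {holding(c)}
    → {clear(b), holding(c), on(b,d)}

== RESULT ==
["clear(b)", "holding(c)", "on(b,d)"]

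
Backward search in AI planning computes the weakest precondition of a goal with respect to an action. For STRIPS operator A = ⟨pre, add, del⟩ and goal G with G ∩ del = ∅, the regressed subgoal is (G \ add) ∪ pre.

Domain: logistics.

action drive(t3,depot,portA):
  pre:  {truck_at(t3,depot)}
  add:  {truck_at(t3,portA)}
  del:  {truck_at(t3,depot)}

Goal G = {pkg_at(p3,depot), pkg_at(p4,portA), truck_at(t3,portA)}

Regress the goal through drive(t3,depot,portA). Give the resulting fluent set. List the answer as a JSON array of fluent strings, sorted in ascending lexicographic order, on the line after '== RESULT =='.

Regress:
  G ∩ del = {}  (empty — regression defined)
  G \ add = {pkg_at(p3,depot), pkg_at(p4,portA), truck_at(t3,portA)} \ {truck_at(t3,portA)} = {pkg_at(p3,depot), pkg_at(p4,portA)}
  ∪ pre   = {pkg_at(p3,depot), pkg_at(p4,portA)} ∪ {truck_at(t3,depot)}
          = {pkg_at(p3,depot), pkg_at(p4,portA), truck_at(t3,depot)}

== RESULT ==
["pkg_at(p3,depot)", "pkg_at(p4,portA)", "truck_at(t3,depot)"]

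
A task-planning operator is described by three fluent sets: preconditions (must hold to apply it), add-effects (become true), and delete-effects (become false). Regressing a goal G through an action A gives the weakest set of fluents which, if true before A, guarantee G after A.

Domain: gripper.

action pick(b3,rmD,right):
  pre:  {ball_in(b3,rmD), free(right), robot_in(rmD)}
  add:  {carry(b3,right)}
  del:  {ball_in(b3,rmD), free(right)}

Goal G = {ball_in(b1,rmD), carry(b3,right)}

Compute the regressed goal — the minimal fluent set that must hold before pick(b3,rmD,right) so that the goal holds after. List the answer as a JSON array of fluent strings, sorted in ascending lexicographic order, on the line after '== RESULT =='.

Compute (G \ add) ∪ pre:
  G ∩ del = {}  (empty — regression defined)
  G \ add = {ball_in(b1,rmD), carry(b3,right)} \ {carry(b3,right)} = {ball_in(b1,rmD)}
  ∪ pre   = {ball_in(b1,rmD)} ∪ {ball_in(b3,rmD), free(right), robot_in(rmD)}
          = {ball_in(b1,rmD), ball_in(b3,rmD), free(right), robot_in(rmD)}

== RESULT ==
["ball_in(b1,rmD)", "ball_in(b3,rmD)", "free(right)", "robot_in(rmD)"]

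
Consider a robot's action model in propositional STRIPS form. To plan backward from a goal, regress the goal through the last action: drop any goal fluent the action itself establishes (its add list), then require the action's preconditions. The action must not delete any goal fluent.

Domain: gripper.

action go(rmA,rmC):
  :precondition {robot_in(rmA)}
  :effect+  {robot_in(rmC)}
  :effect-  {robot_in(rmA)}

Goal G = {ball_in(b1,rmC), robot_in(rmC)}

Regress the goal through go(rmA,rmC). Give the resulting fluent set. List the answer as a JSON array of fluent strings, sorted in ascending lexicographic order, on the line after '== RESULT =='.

Regress:
  G ∩ del = {}  (empty — regression defined)
  G \ add = {ball_in(b1,rmC), robot_in(rmC)} \ {robot_in(rmC)} = {ball_in(b1,rmC)}
  ∪ pre   = {ball_in(b1,rmC)} ∪ {robot_in(rmA)}
          = {ball_in(b1,rmC), robot_in(rmA)}

== RESULT ==
["ball_in(b1,rmC)", "robot_in(rmA)"]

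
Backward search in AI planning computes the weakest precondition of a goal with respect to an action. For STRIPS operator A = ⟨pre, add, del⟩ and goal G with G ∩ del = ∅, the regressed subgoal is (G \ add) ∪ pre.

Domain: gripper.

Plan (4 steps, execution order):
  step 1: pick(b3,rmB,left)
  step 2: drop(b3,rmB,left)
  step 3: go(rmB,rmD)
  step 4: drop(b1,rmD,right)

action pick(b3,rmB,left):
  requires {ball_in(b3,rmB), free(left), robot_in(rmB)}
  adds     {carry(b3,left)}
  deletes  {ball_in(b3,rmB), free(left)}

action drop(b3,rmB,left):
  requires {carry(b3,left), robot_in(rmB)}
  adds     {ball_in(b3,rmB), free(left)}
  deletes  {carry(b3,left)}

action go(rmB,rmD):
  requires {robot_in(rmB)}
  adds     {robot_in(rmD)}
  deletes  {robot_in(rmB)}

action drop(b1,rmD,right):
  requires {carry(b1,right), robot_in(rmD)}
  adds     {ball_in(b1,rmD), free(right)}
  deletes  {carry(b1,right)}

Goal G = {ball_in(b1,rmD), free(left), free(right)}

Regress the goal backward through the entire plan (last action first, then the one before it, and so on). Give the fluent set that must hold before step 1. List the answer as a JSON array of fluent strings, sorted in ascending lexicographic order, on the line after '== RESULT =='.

Regress step by step:
  through step 4 (drop(b1,rmD,right)): drop {ball_in(b1,rmD), free(right)}, keep {free(left)}, require {carry(b1,right), robot_in(rmD)}
    → {carry(b1,right), free(left), robot_in(rmD)}
  through step 3 (go(rmB,rmD)): drop {robot_in(rmD)}, keep {carry(b1,right), free(left)}, require {robot_in(rmB)}
    → {carry(b1,right), free(left), robot_in(rmB)}
  through step 2 (drop(b3,rmB,left)): drop {free(left)}, keep {carry(b1,right), robot_in(rmB)}, require {carry(b3,left), robot_in(rmB)}
    → {carry(b1,right), carry(b3,left), robot_in(rmB)}
  through step 1 (pick(b3,rmB,left)): drop {carry(b3,left)}, keep {carry(b1,right), robot_in(rmB)}, require {ball_in(b3,rmB), free(left), robot_in(rmB)}
    → {ball_in(b3,rmB), carry(b1,right), free(left), robot_in(rmB)}

== RESULT ==
["ball_in(b3,rmB)", "carry(b1,right)", "free(left)", "robot_in(rmB)"]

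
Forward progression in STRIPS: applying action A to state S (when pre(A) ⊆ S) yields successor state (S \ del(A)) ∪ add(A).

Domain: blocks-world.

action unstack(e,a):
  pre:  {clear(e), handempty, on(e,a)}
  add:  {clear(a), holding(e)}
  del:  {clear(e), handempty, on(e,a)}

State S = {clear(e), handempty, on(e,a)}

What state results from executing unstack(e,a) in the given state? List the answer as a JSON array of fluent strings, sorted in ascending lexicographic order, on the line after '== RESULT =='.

Progress:
  pre ⊆ S: {clear(e), handempty, on(e,a)} ⊆ S  — applicable
  S \ del = {}
  ∪ add   = {clear(a), holding(e)}

== RESULT ==
["clear(a)", "holding(e)"]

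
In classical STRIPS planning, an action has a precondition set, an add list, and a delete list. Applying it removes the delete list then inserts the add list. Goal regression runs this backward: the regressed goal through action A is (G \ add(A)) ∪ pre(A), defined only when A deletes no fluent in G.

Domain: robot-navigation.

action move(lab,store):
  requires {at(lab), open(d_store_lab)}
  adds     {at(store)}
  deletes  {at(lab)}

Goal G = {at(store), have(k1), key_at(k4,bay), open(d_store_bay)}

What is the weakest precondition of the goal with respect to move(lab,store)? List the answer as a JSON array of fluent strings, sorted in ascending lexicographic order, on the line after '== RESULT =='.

Compute (G \ add) ∪ pre:
  G ∩ del = {}  (empty — regression defined)
  G \ add = {at(store), have(k1), key_at(k4,bay), open(d_store_bay)} \ {at(store)} = {have(k1), key_at(k4,bay), open(d_store_bay)}
  ∪ pre   = {have(k1), key_at(k4,bay), open(d_store_bay)} ∪ {at(lab), open(d_store_lab)}
          = {at(lab), have(k1), key_at(k4,bay), open(d_store_bay), open(d_store_lab)}

== RESULT ==
["at(lab)", "have(k1)", "key_at(k4,bay)", "open(d_store_bay)", "open(d_store_lab)"]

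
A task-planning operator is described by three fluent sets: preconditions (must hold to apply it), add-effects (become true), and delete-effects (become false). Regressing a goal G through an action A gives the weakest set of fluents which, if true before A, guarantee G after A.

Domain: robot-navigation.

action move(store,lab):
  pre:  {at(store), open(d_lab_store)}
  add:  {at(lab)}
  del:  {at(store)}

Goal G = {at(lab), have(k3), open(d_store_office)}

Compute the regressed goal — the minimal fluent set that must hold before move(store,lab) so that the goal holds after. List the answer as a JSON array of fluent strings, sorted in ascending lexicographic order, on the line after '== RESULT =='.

Compute (G \ add) ∪ pre:
  G ∩ del = {}  (empty — regression defined)
  G \ add = {at(lab), have(k3), open(d_store_office)} \ {at(lab)} = {have(k3), open(d_store_office)}
  ∪ pre   = {have(k3), open(d_store_office)} ∪ {at(store), open(d_lab_store)}
          = {at(store), have(k3), open(d_lab_store), open(d_store_office)}

== RESULT ==
["at(store)", "have(k3)", "open(d_lab_store)", "open(d_store_office)"]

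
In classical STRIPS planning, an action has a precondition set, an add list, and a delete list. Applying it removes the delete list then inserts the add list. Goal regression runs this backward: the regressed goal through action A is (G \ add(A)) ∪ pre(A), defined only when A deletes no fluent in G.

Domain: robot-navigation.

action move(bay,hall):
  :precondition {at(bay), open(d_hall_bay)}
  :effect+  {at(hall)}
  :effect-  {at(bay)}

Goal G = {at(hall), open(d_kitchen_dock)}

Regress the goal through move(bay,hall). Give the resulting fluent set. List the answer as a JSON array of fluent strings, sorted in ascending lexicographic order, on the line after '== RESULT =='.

Compute (G \ add) ∪ pre:
  G ∩ del = {}  (empty — regression defined)
  G \ add = {at(hall), open(d_kitchen_dock)} \ {at(hall)} = {open(d_kitchen_dock)}
  ∪ pre   = {open(d_kitchen_dock)} ∪ {at(bay), open(d_hall_bay)}
          = {at(bay), open(d_hall_bay), open(d_kitchen_dock)}

== RESULT ==
["at(bay)", "open(d_hall_bay)", "open(d_kitchen_dock)"]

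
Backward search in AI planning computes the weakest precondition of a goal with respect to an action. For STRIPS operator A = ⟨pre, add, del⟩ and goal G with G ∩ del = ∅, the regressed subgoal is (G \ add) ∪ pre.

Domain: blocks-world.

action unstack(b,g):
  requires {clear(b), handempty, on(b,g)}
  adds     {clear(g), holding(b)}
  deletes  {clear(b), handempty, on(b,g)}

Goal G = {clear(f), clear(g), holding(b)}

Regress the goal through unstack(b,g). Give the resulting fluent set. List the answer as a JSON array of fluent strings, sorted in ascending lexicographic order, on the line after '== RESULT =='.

Compute (G \ add) ∪ pre:
  G ∩ del = {}  (empty — regression defined)
  G \ add = {clear(f), clear(g), holding(b)} \ {clear(g), holding(b)} = {clear(f)}
  ∪ pre   = {clear(f)} ∪ {clear(b), handempty, on(b,g)}
          = {clear(b), clear(f), handempty, on(b,g)}

== RESULT ==
["clear(b)", "clear(f)", "handempty", "on(b,g)"]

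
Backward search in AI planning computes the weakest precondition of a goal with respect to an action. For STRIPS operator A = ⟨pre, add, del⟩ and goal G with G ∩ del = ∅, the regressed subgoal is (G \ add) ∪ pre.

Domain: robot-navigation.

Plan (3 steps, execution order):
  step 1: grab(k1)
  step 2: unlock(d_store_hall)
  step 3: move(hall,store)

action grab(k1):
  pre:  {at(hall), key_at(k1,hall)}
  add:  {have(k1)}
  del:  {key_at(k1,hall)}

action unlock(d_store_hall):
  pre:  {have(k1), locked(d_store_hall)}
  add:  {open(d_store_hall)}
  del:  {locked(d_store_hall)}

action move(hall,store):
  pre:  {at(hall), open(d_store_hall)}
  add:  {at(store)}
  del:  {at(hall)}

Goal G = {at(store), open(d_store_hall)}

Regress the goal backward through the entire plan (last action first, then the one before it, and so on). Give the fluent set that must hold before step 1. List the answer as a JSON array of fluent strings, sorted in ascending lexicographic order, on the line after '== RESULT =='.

Work backward from the goal:
  through step 3 (move(hall,store)): drop {at(store)}, keep {open(d_store_hall)}, require {at(hall), open(d_store_hall)}
    → {at(hall), open(d_store_hall)}
  through step 2 (unlock(d_store_hall)): drop {open(d_store_hall)}, keep {at(hall)}, require {have(k1), locked(d_store_hall)}
    → {at(hall), have(k1), locked(d_store_hall)}
  through step 1 (grab(k1)): drop {have(k1)}, keep {at(hall), locked(d_store_hall)}, require {at(hall), key_at(k1,hall)}
    → {at(hall), key_at(k1,hall), locked(d_store_hall)}

== RESULT ==
["at(hall)", "key_at(k1,hall)", "locked(d_store_hall)"]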